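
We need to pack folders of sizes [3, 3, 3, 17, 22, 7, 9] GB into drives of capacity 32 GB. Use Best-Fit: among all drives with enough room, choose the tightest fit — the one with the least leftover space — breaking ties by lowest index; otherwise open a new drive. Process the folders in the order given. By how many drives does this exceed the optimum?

1

Best-Fit: [3,3,3,17] [22,7] [9] → 3 drives.
Total size 64 GB; any packing needs at least ⌈64/32⌉ = 2 drives.
An optimal packing achieves that bound: [22,7,3] [17,9,3,3] → 2 drives.
Excess: 3 − 2 = 1.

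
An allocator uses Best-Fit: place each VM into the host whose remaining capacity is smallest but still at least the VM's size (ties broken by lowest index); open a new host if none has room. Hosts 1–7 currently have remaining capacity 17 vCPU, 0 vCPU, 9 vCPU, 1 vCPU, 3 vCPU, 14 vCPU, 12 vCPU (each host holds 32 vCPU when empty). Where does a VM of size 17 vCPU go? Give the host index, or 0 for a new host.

Hosts with room: host 1 (17 vCPU).
Tightest fit is host 1 with 17 vCPU free.

1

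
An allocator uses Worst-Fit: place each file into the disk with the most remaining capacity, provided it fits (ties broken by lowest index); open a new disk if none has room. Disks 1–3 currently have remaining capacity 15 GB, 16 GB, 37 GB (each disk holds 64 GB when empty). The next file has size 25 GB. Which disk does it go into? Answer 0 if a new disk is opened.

Disks with room: disk 3 (37 GB).
Most room is disk 3 with 37 GB free.

3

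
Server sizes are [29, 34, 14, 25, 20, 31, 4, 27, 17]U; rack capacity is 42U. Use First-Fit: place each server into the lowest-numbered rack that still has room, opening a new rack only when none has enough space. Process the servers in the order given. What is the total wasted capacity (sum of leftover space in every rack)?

29U → rack 1 (remaining 13U)
34U → rack 2 (remaining 8U)
14U → rack 3 (remaining 28U)
25U → rack 3 (remaining 3U)
20U → rack 4 (remaining 22U)
31U → rack 5 (remaining 11U)
4U → rack 1 (remaining 9U)
27U → rack 6 (remaining 15U)
17U → rack 4 (remaining 5U)
6 racks × 42U = 252U; used 201U; unused 51U.

51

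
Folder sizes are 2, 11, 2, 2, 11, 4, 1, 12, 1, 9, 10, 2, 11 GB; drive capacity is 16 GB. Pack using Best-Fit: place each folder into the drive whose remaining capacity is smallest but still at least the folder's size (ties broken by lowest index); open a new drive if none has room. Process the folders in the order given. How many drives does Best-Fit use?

6

2 GB → drive 1 (remaining 14 GB)
11 GB → drive 1 (remaining 3 GB)
2 GB → drive 1 (remaining 1 GB)
2 GB → drive 2 (remaining 14 GB)
11 GB → drive 2 (remaining 3 GB)
4 GB → drive 3 (remaining 12 GB)
1 GB → drive 1 (remaining 0 GB)
12 GB → drive 3 (remaining 0 GB)
1 GB → drive 2 (remaining 2 GB)
9 GB → drive 4 (remaining 7 GB)
10 GB → drive 5 (remaining 6 GB)
2 GB → drive 2 (remaining 0 GB)
11 GB → drive 6 (remaining 5 GB)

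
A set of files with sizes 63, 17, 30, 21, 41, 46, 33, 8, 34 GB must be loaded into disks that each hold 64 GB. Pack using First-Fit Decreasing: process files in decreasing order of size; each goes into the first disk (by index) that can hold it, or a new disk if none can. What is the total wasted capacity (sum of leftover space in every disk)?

Sorted descending: 63, 46, 41, 34, 33, 30, 21, 17, 8.
63 GB → disk 1 (remaining 1 GB)
46 GB → disk 2 (remaining 18 GB)
41 GB → disk 3 (remaining 23 GB)
34 GB → disk 4 (remaining 30 GB)
33 GB → disk 5 (remaining 31 GB)
30 GB → disk 4 (remaining 0 GB)
21 GB → disk 3 (remaining 2 GB)
17 GB → disk 2 (remaining 1 GB)
8 GB → disk 5 (remaining 23 GB)
5 disks × 64 GB = 320 GB; used 293 GB; unused 27 GB.

27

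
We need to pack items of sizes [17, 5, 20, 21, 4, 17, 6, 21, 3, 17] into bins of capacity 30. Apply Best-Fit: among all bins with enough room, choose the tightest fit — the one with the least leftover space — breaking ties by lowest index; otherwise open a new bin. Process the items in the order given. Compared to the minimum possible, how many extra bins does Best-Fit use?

0

Best-Fit: [17,5,4] [20] [21,6,3] [17] [21] [17] → 6 bins.
6 items exceed 15 (half the capacity), and no two of those can share a bin, so at least 6 bins are needed.
So 6 is already optimal.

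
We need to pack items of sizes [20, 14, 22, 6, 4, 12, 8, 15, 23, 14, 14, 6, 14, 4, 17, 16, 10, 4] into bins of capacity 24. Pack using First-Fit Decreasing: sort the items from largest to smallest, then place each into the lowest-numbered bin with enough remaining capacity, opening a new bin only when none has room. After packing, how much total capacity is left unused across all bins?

41

Sorted descending: 23, 22, 20, 17, 16, 15, 14, 14, 14, 14, 12, 10, 8, 6, 6, 4, 4, 4.
23 → bin 1 (remaining 1)
22 → bin 2 (remaining 2)
20 → bin 3 (remaining 4)
17 → bin 4 (remaining 7)
16 → bin 5 (remaining 8)
15 → bin 6 (remaining 9)
14 → bin 7 (remaining 10)
14 → bin 8 (remaining 10)
14 → bin 9 (remaining 10)
14 → bin 10 (remaining 10)
12 → bin 11 (remaining 12)
10 → bin 7 (remaining 0)
8 → bin 5 (remaining 0)
6 → bin 4 (remaining 1)
6 → bin 6 (remaining 3)
4 → bin 3 (remaining 0)
4 → bin 8 (remaining 6)
4 → bin 8 (remaining 2)
11 bins × 24 = 264; used 223; unused 41.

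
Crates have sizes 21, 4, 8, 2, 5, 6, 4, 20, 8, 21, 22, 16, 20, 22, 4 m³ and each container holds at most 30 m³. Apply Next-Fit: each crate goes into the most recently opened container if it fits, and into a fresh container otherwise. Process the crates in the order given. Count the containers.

21 m³ → container 1 (remaining 9 m³)
4 m³ → container 1 (remaining 5 m³)
8 m³ → container 2 (remaining 22 m³)
2 m³ → container 2 (remaining 20 m³)
5 m³ → container 2 (remaining 15 m³)
6 m³ → container 2 (remaining 9 m³)
4 m³ → container 2 (remaining 5 m³)
20 m³ → container 3 (remaining 10 m³)
8 m³ → container 3 (remaining 2 m³)
21 m³ → container 4 (remaining 9 m³)
22 m³ → container 5 (remaining 8 m³)
16 m³ → container 6 (remaining 14 m³)
20 m³ → container 7 (remaining 10 m³)
22 m³ → container 8 (remaining 8 m³)
4 m³ → container 8 (remaining 4 m³)

8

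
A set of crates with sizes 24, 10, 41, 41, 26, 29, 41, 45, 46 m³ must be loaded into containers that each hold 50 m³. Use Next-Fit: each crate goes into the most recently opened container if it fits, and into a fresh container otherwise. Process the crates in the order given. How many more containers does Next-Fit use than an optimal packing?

Next-Fit: [24,10] [41] [41] [26] [29] [41] [45] [46] → 8 containers.
Total size 303 m³; any packing needs at least ⌈303/50⌉ = 7 containers.
An optimal packing achieves that bound: [46] [45] [41] [41] [41] [29,10] [26,24] → 7 containers.
Excess: 8 − 7 = 1.

1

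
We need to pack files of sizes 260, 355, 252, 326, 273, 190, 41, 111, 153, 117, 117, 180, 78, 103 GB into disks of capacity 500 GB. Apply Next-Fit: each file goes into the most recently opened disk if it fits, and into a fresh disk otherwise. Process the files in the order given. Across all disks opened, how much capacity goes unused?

Put 260 GB in disk 1; 240 GB remain.
Put 355 GB in disk 2; 145 GB remain.
Put 252 GB in disk 3; 248 GB remain.
Put 326 GB in disk 4; 174 GB remain.
Put 273 GB in disk 5; 227 GB remain.
Put 190 GB in disk 5; 37 GB remain.
Put 41 GB in disk 6; 459 GB remain.
Put 111 GB in disk 6; 348 GB remain.
Put 153 GB in disk 6; 195 GB remain.
Put 117 GB in disk 6; 78 GB remain.
Put 117 GB in disk 7; 383 GB remain.
Put 180 GB in disk 7; 203 GB remain.
Put 78 GB in disk 7; 125 GB remain.
Put 103 GB in disk 7; 22 GB remain.
7 disks × 500 GB = 3500 GB; used 2556 GB; unused 944 GB.

944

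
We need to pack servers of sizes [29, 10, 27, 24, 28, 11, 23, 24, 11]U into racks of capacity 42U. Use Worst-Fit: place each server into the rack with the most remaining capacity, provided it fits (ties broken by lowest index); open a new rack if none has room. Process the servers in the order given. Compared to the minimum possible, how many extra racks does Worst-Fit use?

Worst-Fit: [29,10] [27] [24,11] [28] [23,11] [24] → 6 racks.
6 servers exceed 21U (half the capacity), and no two of those can share a rack, so at least 6 racks are needed.
So 6 is already optimal.

0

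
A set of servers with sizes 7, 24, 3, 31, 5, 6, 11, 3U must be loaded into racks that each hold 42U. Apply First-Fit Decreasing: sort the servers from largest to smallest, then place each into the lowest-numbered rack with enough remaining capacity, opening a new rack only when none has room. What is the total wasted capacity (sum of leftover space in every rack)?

Sorted descending: 31, 24, 11, 7, 6, 5, 3, 3.
31U → rack 1 (remaining 11U)
24U → rack 2 (remaining 18U)
11U → rack 1 (remaining 0U)
7U → rack 2 (remaining 11U)
6U → rack 2 (remaining 5U)
5U → rack 2 (remaining 0U)
3U → rack 3 (remaining 39U)
3U → rack 3 (remaining 36U)
3 racks × 42U = 126U; used 90U; unused 36U.

36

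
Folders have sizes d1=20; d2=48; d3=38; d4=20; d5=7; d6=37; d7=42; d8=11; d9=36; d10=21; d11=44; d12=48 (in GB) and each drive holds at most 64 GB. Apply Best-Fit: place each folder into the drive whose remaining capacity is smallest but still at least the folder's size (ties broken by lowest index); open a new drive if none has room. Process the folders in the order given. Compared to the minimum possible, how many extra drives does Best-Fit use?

Best-Fit: [20,38] [48,7] [20,37] [42,11] [36,21] [44] [48] → 7 drives.
7 folders exceed 32 GB (half the capacity), and no two of those can share a drive, so at least 7 drives are needed.
So 7 is already optimal.

0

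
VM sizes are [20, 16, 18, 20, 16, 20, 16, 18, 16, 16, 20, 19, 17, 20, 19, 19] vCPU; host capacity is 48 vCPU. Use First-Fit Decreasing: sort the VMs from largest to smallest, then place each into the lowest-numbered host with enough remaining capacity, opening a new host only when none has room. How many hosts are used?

8 hosts

Sorted descending: 20, 20, 20, 20, 20, 19, 19, 19, 18, 18, 17, 16, 16, 16, 16, 16.
20 vCPU → host 1 (remaining 28 vCPU)
20 vCPU → host 1 (remaining 8 vCPU)
20 vCPU → host 2 (remaining 28 vCPU)
20 vCPU → host 2 (remaining 8 vCPU)
20 vCPU → host 3 (remaining 28 vCPU)
19 vCPU → host 3 (remaining 9 vCPU)
19 vCPU → host 4 (remaining 29 vCPU)
19 vCPU → host 4 (remaining 10 vCPU)
18 vCPU → host 5 (remaining 30 vCPU)
18 vCPU → host 5 (remaining 12 vCPU)
17 vCPU → host 6 (remaining 31 vCPU)
16 vCPU → host 6 (remaining 15 vCPU)
16 vCPU → host 7 (remaining 32 vCPU)
16 vCPU → host 7 (remaining 16 vCPU)
16 vCPU → host 7 (remaining 0 vCPU)
16 vCPU → host 8 (remaining 32 vCPU)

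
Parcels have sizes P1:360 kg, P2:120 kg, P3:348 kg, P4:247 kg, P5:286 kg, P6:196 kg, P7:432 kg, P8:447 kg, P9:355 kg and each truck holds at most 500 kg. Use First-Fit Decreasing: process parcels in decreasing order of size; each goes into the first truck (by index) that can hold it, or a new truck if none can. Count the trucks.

Sorted descending: 447, 432, 360, 355, 348, 286, 247, 196, 120.
truck 1: place 447 kg, 53 kg left
truck 2: place 432 kg, 68 kg left
truck 3: place 360 kg, 140 kg left
truck 4: place 355 kg, 145 kg left
truck 5: place 348 kg, 152 kg left
truck 6: place 286 kg, 214 kg left
truck 7: place 247 kg, 253 kg left
truck 6: place 196 kg, 18 kg left
truck 3: place 120 kg, 20 kg left
Final trucks: [447] [432] [360,120] [355] [348] [286,196] [247].

7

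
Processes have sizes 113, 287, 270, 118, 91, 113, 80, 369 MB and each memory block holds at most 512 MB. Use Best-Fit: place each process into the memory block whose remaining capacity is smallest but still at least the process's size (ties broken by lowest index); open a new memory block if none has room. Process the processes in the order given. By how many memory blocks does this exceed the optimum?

0

Best-Fit: [113,287,91] [270,118,113] [80,369] → 3 memory blocks.
Total size 1441 MB; any packing needs at least ⌈1441/512⌉ = 3 memory blocks.
So 3 is already optimal.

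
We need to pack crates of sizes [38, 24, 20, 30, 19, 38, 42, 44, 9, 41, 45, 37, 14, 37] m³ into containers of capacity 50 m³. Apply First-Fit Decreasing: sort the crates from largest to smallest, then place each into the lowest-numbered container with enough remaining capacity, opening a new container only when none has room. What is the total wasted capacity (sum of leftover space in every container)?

112

Sorted descending: 45, 44, 42, 41, 38, 38, 37, 37, 30, 24, 20, 19, 14, 9.
Put 45 m³ in container 1; 5 m³ remain.
Put 44 m³ in container 2; 6 m³ remain.
Put 42 m³ in container 3; 8 m³ remain.
Put 41 m³ in container 4; 9 m³ remain.
Put 38 m³ in container 5; 12 m³ remain.
Put 38 m³ in container 6; 12 m³ remain.
Put 37 m³ in container 7; 13 m³ remain.
Put 37 m³ in container 8; 13 m³ remain.
Put 30 m³ in container 9; 20 m³ remain.
Put 24 m³ in container 10; 26 m³ remain.
Put 20 m³ in container 9; 0 m³ remain.
Put 19 m³ in container 10; 7 m³ remain.
Put 14 m³ in container 11; 36 m³ remain.
Put 9 m³ in container 4; 0 m³ remain.
11 containers × 50 m³ = 550 m³; used 438 m³; unused 112 m³.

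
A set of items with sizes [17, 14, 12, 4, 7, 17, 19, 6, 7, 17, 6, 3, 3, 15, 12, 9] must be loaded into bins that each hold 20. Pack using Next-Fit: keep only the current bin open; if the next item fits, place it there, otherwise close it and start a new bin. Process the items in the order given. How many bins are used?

12

17 → bin 1 (remaining 3)
14 → bin 2 (remaining 6)
12 → bin 3 (remaining 8)
4 → bin 3 (remaining 4)
7 → bin 4 (remaining 13)
17 → bin 5 (remaining 3)
19 → bin 6 (remaining 1)
6 → bin 7 (remaining 14)
7 → bin 7 (remaining 7)
17 → bin 8 (remaining 3)
6 → bin 9 (remaining 14)
3 → bin 9 (remaining 11)
3 → bin 9 (remaining 8)
15 → bin 10 (remaining 5)
12 → bin 11 (remaining 8)
9 → bin 12 (remaining 11)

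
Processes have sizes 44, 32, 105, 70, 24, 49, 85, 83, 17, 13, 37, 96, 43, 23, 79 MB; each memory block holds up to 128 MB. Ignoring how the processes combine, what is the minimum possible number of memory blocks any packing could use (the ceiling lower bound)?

Total size = 44 + 32 + 105 + 70 + 24 + 49 + 85 + 83 + 17 + 13 + 37 + 96 + 43 + 23 + 79 = 800 MB.
⌈800 / 128⌉ = 7.

7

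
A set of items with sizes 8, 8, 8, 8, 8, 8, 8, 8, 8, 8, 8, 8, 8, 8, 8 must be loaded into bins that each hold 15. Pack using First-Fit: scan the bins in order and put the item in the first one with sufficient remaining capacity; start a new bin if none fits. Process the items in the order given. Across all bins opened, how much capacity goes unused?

105

8 → bin 1 (remaining 7)
8 → bin 2 (remaining 7)
8 → bin 3 (remaining 7)
8 → bin 4 (remaining 7)
8 → bin 5 (remaining 7)
8 → bin 6 (remaining 7)
8 → bin 7 (remaining 7)
8 → bin 8 (remaining 7)
8 → bin 9 (remaining 7)
8 → bin 10 (remaining 7)
8 → bin 11 (remaining 7)
8 → bin 12 (remaining 7)
8 → bin 13 (remaining 7)
8 → bin 14 (remaining 7)
8 → bin 15 (remaining 7)
15 bins × 15 = 225; used 120; unused 105.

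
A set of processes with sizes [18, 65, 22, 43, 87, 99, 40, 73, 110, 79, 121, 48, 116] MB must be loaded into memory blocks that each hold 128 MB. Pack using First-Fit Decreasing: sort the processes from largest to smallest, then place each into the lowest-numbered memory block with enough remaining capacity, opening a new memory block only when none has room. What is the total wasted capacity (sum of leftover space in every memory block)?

103

Sorted descending: 121, 116, 110, 99, 87, 79, 73, 65, 48, 43, 40, 22, 18.
Put 121 MB in memory block 1; 7 MB remain.
Put 116 MB in memory block 2; 12 MB remain.
Put 110 MB in memory block 3; 18 MB remain.
Put 99 MB in memory block 4; 29 MB remain.
Put 87 MB in memory block 5; 41 MB remain.
Put 79 MB in memory block 6; 49 MB remain.
Put 73 MB in memory block 7; 55 MB remain.
Put 65 MB in memory block 8; 63 MB remain.
Put 48 MB in memory block 6; 1 MB remain.
Put 43 MB in memory block 7; 12 MB remain.
Put 40 MB in memory block 5; 1 MB remain.
Put 22 MB in memory block 4; 7 MB remain.
Put 18 MB in memory block 3; 0 MB remain.
8 memory blocks × 128 MB = 1024 MB; used 921 MB; unused 103 MB.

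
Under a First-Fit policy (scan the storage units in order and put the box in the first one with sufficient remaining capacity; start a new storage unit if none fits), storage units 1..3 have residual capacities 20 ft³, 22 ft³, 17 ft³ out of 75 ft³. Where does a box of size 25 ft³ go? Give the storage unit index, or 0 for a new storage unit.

No storage unit has ≥ 25 ft³ free, so a new storage unit is opened.

0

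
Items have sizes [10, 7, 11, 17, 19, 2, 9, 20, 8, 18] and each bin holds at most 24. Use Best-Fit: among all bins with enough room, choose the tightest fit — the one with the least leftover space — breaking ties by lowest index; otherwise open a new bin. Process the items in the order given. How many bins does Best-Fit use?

10 → bin 1 (remaining 14)
7 → bin 1 (remaining 7)
11 → bin 2 (remaining 13)
17 → bin 3 (remaining 7)
19 → bin 4 (remaining 5)
2 → bin 4 (remaining 3)
9 → bin 2 (remaining 4)
20 → bin 5 (remaining 4)
8 → bin 6 (remaining 16)
18 → bin 7 (remaining 6)

7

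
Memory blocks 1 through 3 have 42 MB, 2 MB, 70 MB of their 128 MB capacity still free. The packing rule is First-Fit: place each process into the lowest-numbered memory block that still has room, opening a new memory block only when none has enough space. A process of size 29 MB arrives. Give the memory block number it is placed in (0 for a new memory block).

1

Memory blocks with room: memory block 1 (42 MB), memory block 3 (70 MB).
The first with room is memory block 1.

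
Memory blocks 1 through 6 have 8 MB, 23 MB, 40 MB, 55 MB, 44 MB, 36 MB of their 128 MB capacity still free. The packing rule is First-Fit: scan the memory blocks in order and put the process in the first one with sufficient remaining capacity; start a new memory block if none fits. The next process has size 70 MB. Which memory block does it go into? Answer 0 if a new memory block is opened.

No memory block has ≥ 70 MB free, so a new memory block is opened.

0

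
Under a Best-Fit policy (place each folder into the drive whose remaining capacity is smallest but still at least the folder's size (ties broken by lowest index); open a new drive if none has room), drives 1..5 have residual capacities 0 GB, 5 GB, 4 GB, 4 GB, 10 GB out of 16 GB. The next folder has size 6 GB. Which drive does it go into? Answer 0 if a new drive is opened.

Drives with room: drive 5 (10 GB).
Tightest fit is drive 5 with 10 GB free.

5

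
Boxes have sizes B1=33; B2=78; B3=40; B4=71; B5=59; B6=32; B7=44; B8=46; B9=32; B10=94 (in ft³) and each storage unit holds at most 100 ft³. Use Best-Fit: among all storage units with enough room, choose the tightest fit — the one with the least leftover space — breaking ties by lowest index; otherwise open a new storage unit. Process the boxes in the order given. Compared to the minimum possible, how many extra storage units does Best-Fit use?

1

Best-Fit: [33,40] [78] [71] [59,32] [44,46] [32] [94] → 7 storage units.
Total size 529 ft³; any packing needs at least ⌈529/100⌉ = 6 storage units.
An optimal packing achieves that bound: [94] [78] [71] [59,40] [46,44] [33,32,32] → 6 storage units.
Excess: 7 − 6 = 1.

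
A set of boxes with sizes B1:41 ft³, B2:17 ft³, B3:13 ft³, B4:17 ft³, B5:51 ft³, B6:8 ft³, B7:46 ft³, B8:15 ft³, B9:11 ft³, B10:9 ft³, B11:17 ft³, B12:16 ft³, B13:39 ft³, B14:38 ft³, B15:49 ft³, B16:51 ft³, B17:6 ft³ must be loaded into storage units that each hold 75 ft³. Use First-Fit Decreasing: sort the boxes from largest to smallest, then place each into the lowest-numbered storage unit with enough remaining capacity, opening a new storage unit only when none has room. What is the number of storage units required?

Sorted descending: 51, 51, 49, 46, 41, 39, 38, 17, 17, 17, 16, 15, 13, 11, 9, 8, 6.
Put 51 ft³ in storage unit 1; 24 ft³ remain.
Put 51 ft³ in storage unit 2; 24 ft³ remain.
Put 49 ft³ in storage unit 3; 26 ft³ remain.
Put 46 ft³ in storage unit 4; 29 ft³ remain.
Put 41 ft³ in storage unit 5; 34 ft³ remain.
Put 39 ft³ in storage unit 6; 36 ft³ remain.
Put 38 ft³ in storage unit 7; 37 ft³ remain.
Put 17 ft³ in storage unit 1; 7 ft³ remain.
Put 17 ft³ in storage unit 2; 7 ft³ remain.
Put 17 ft³ in storage unit 3; 9 ft³ remain.
Put 16 ft³ in storage unit 4; 13 ft³ remain.
Put 15 ft³ in storage unit 5; 19 ft³ remain.
Put 13 ft³ in storage unit 4; 0 ft³ remain.
Put 11 ft³ in storage unit 5; 8 ft³ remain.
Put 9 ft³ in storage unit 3; 0 ft³ remain.
Put 8 ft³ in storage unit 5; 0 ft³ remain.
Put 6 ft³ in storage unit 1; 1 ft³ remain.
Final storage units: [51,17,6] [51,17] [49,17,9] [46,16,13] [41,15,11,8] [39] [38].

7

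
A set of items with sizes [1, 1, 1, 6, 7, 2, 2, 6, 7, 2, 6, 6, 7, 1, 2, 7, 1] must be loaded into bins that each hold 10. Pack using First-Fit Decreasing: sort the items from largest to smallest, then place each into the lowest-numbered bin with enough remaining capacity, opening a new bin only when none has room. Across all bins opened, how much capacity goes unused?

Sorted descending: 7, 7, 7, 7, 6, 6, 6, 6, 2, 2, 2, 2, 1, 1, 1, 1, 1.
bin 1: place 7, 3 left
bin 2: place 7, 3 left
bin 3: place 7, 3 left
bin 4: place 7, 3 left
bin 5: place 6, 4 left
bin 6: place 6, 4 left
bin 7: place 6, 4 left
bin 8: place 6, 4 left
bin 1: place 2, 1 left
bin 2: place 2, 1 left
bin 3: place 2, 1 left
bin 4: place 2, 1 left
bin 1: place 1, 0 left
bin 2: place 1, 0 left
bin 3: place 1, 0 left
bin 4: place 1, 0 left
bin 5: place 1, 3 left
8 bins × 10 = 80; used 65; unused 15.

15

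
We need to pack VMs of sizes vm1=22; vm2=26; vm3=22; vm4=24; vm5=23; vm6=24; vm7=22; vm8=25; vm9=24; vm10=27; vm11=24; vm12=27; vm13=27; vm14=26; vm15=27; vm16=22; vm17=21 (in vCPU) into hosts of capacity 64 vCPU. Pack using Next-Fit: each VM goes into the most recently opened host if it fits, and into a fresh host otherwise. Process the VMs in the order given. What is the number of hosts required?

9 hosts

vm1 (22 vCPU) → host 1 (remaining 42 vCPU)
vm2 (26 vCPU) → host 1 (remaining 16 vCPU)
vm3 (22 vCPU) → host 2 (remaining 42 vCPU)
vm4 (24 vCPU) → host 2 (remaining 18 vCPU)
vm5 (23 vCPU) → host 3 (remaining 41 vCPU)
vm6 (24 vCPU) → host 3 (remaining 17 vCPU)
vm7 (22 vCPU) → host 4 (remaining 42 vCPU)
vm8 (25 vCPU) → host 4 (remaining 17 vCPU)
vm9 (24 vCPU) → host 5 (remaining 40 vCPU)
vm10 (27 vCPU) → host 5 (remaining 13 vCPU)
vm11 (24 vCPU) → host 6 (remaining 40 vCPU)
vm12 (27 vCPU) → host 6 (remaining 13 vCPU)
vm13 (27 vCPU) → host 7 (remaining 37 vCPU)
vm14 (26 vCPU) → host 7 (remaining 11 vCPU)
vm15 (27 vCPU) → host 8 (remaining 37 vCPU)
vm16 (22 vCPU) → host 8 (remaining 15 vCPU)
vm17 (21 vCPU) → host 9 (remaining 43 vCPU)
Final hosts: [22,26] [22,24] [23,24] [22,25] [24,27] [24,27] [27,26] [27,22] [21].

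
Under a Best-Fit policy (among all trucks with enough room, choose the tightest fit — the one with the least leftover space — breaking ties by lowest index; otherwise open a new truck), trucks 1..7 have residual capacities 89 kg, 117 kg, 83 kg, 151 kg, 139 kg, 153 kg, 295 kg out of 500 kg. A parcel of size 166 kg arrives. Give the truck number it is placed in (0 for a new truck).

Trucks with room: truck 7 (295 kg).
Tightest fit is truck 7 with 295 kg free.

7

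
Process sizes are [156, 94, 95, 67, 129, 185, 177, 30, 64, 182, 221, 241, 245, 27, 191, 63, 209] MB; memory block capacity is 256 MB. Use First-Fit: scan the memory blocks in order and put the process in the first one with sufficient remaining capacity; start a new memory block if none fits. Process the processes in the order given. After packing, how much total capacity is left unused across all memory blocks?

Put 156 MB in memory block 1; 100 MB remain.
Put 94 MB in memory block 1; 6 MB remain.
Put 95 MB in memory block 2; 161 MB remain.
Put 67 MB in memory block 2; 94 MB remain.
Put 129 MB in memory block 3; 127 MB remain.
Put 185 MB in memory block 4; 71 MB remain.
Put 177 MB in memory block 5; 79 MB remain.
Put 30 MB in memory block 2; 64 MB remain.
Put 64 MB in memory block 2; 0 MB remain.
Put 182 MB in memory block 6; 74 MB remain.
Put 221 MB in memory block 7; 35 MB remain.
Put 241 MB in memory block 8; 15 MB remain.
Put 245 MB in memory block 9; 11 MB remain.
Put 27 MB in memory block 3; 100 MB remain.
Put 191 MB in memory block 10; 65 MB remain.
Put 63 MB in memory block 3; 37 MB remain.
Put 209 MB in memory block 11; 47 MB remain.
11 memory blocks × 256 MB = 2816 MB; used 2376 MB; unused 440 MB.

440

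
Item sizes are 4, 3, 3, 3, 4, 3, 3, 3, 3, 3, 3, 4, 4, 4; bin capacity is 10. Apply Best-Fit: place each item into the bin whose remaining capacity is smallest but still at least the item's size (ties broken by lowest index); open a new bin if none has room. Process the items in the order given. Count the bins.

5

bin 1: place 4, 6 left
bin 1: place 3, 3 left
bin 1: place 3, 0 left
bin 2: place 3, 7 left
bin 2: place 4, 3 left
bin 2: place 3, 0 left
bin 3: place 3, 7 left
bin 3: place 3, 4 left
bin 3: place 3, 1 left
bin 4: place 3, 7 left
bin 4: place 3, 4 left
bin 4: place 4, 0 left
bin 5: place 4, 6 left
bin 5: place 4, 2 left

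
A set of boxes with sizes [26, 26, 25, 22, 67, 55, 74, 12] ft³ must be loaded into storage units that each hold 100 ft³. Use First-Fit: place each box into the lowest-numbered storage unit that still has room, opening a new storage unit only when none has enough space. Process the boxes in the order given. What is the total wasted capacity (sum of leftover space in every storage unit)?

93

storage unit 1: place 26 ft³, 74 ft³ left
storage unit 1: place 26 ft³, 48 ft³ left
storage unit 1: place 25 ft³, 23 ft³ left
storage unit 1: place 22 ft³, 1 ft³ left
storage unit 2: place 67 ft³, 33 ft³ left
storage unit 3: place 55 ft³, 45 ft³ left
storage unit 4: place 74 ft³, 26 ft³ left
storage unit 2: place 12 ft³, 21 ft³ left
4 storage units × 100 ft³ = 400 ft³; used 307 ft³; unused 93 ft³.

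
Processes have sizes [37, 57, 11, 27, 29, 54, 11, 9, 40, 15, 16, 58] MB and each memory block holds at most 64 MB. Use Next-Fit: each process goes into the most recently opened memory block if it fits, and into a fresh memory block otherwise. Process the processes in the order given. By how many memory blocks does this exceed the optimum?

Next-Fit: [37] [57] [11,27] [29] [54] [11,9,40] [15,16] [58] → 8 memory blocks.
Total size 364 MB; any packing needs at least ⌈364/64⌉ = 6 memory blocks.
An optimal packing achieves that bound: [58] [57] [54,9] [40,11,11] [37,27] [29,16,15] → 6 memory blocks.
Excess: 8 − 6 = 2.

2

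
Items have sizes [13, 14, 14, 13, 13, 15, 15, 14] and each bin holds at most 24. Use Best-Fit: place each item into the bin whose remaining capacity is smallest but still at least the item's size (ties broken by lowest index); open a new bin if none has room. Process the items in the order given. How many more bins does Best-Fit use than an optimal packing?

Best-Fit: [13] [14] [14] [13] [13] [15] [15] [14] → 8 bins.
8 items exceed 12 (half the capacity), and no two of those can share a bin, so at least 8 bins are needed.
So 8 is already optimal.

0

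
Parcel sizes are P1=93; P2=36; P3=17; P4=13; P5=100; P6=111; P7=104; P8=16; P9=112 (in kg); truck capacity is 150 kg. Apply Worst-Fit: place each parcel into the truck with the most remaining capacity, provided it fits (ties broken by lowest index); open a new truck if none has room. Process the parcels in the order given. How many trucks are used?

5 trucks

truck 1: place P1 (93 kg), 57 kg left
truck 1: place P2 (36 kg), 21 kg left
truck 1: place P3 (17 kg), 4 kg left
truck 2: place P4 (13 kg), 137 kg left
truck 2: place P5 (100 kg), 37 kg left
truck 3: place P6 (111 kg), 39 kg left
truck 4: place P7 (104 kg), 46 kg left
truck 4: place P8 (16 kg), 30 kg left
truck 5: place P9 (112 kg), 38 kg left
Final trucks: [93,36,17] [13,100] [111] [104,16] [112].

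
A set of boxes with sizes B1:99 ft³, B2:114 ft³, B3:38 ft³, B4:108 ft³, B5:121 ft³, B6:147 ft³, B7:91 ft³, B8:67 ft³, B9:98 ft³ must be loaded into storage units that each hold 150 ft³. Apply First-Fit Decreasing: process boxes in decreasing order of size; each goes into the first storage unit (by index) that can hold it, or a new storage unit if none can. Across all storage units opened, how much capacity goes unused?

Sorted descending: 147, 121, 114, 108, 99, 98, 91, 67, 38.
Put 147 ft³ in storage unit 1; 3 ft³ remain.
Put 121 ft³ in storage unit 2; 29 ft³ remain.
Put 114 ft³ in storage unit 3; 36 ft³ remain.
Put 108 ft³ in storage unit 4; 42 ft³ remain.
Put 99 ft³ in storage unit 5; 51 ft³ remain.
Put 98 ft³ in storage unit 6; 52 ft³ remain.
Put 91 ft³ in storage unit 7; 59 ft³ remain.
Put 67 ft³ in storage unit 8; 83 ft³ remain.
Put 38 ft³ in storage unit 4; 4 ft³ remain.
8 storage units × 150 ft³ = 1200 ft³; used 883 ft³; unused 317 ft³.

317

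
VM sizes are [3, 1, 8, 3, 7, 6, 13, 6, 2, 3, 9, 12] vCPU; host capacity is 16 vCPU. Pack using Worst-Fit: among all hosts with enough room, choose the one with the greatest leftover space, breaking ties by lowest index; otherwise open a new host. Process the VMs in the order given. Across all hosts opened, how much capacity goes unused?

3 vCPU → host 1 (remaining 13 vCPU)
1 vCPU → host 1 (remaining 12 vCPU)
8 vCPU → host 1 (remaining 4 vCPU)
3 vCPU → host 1 (remaining 1 vCPU)
7 vCPU → host 2 (remaining 9 vCPU)
6 vCPU → host 2 (remaining 3 vCPU)
13 vCPU → host 3 (remaining 3 vCPU)
6 vCPU → host 4 (remaining 10 vCPU)
2 vCPU → host 4 (remaining 8 vCPU)
3 vCPU → host 4 (remaining 5 vCPU)
9 vCPU → host 5 (remaining 7 vCPU)
12 vCPU → host 6 (remaining 4 vCPU)
6 hosts × 16 vCPU = 96 vCPU; used 73 vCPU; unused 23 vCPU.

23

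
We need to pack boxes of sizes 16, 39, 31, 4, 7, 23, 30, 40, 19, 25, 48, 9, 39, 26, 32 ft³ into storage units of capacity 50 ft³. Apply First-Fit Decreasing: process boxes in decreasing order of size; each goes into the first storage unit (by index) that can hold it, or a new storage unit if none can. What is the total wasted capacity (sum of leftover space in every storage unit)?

Sorted descending: 48, 40, 39, 39, 32, 31, 30, 26, 25, 23, 19, 16, 9, 7, 4.
Put 48 ft³ in storage unit 1; 2 ft³ remain.
Put 40 ft³ in storage unit 2; 10 ft³ remain.
Put 39 ft³ in storage unit 3; 11 ft³ remain.
Put 39 ft³ in storage unit 4; 11 ft³ remain.
Put 32 ft³ in storage unit 5; 18 ft³ remain.
Put 31 ft³ in storage unit 6; 19 ft³ remain.
Put 30 ft³ in storage unit 7; 20 ft³ remain.
Put 26 ft³ in storage unit 8; 24 ft³ remain.
Put 25 ft³ in storage unit 9; 25 ft³ remain.
Put 23 ft³ in storage unit 8; 1 ft³ remain.
Put 19 ft³ in storage unit 6; 0 ft³ remain.
Put 16 ft³ in storage unit 5; 2 ft³ remain.
Put 9 ft³ in storage unit 2; 1 ft³ remain.
Put 7 ft³ in storage unit 3; 4 ft³ remain.
Put 4 ft³ in storage unit 3; 0 ft³ remain.
9 storage units × 50 ft³ = 450 ft³; used 388 ft³; unused 62 ft³.

62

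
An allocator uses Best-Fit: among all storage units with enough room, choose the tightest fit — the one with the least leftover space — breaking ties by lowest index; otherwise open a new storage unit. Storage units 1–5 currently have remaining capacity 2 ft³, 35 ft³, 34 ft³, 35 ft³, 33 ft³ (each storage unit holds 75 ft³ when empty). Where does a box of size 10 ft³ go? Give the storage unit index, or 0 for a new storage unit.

5

Storage units with room: storage unit 2 (35 ft³), storage unit 3 (34 ft³), storage unit 4 (35 ft³), storage unit 5 (33 ft³).
Tightest fit is storage unit 5 with 33 ft³ free.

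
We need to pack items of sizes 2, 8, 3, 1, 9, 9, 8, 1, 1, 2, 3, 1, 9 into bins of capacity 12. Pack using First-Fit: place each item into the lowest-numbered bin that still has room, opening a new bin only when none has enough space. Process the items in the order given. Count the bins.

5

Put 2 in bin 1; 10 remain.
Put 8 in bin 1; 2 remain.
Put 3 in bin 2; 9 remain.
Put 1 in bin 1; 1 remain.
Put 9 in bin 2; 0 remain.
Put 9 in bin 3; 3 remain.
Put 8 in bin 4; 4 remain.
Put 1 in bin 1; 0 remain.
Put 1 in bin 3; 2 remain.
Put 2 in bin 3; 0 remain.
Put 3 in bin 4; 1 remain.
Put 1 in bin 4; 0 remain.
Put 9 in bin 5; 3 remain.
Final bins: [2,8,1,1] [3,9] [9,1,2] [8,3,1] [9].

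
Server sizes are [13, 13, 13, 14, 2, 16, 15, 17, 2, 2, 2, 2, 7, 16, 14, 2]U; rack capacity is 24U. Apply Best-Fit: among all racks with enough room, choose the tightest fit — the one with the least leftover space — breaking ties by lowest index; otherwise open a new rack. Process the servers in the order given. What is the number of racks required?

rack 1: place 13U, 11U left
rack 2: place 13U, 11U left
rack 3: place 13U, 11U left
rack 4: place 14U, 10U left
rack 4: place 2U, 8U left
rack 5: place 16U, 8U left
rack 6: place 15U, 9U left
rack 7: place 17U, 7U left
rack 7: place 2U, 5U left
rack 7: place 2U, 3U left
rack 7: place 2U, 1U left
rack 4: place 2U, 6U left
rack 5: place 7U, 1U left
rack 8: place 16U, 8U left
rack 9: place 14U, 10U left
rack 4: place 2U, 4U left

9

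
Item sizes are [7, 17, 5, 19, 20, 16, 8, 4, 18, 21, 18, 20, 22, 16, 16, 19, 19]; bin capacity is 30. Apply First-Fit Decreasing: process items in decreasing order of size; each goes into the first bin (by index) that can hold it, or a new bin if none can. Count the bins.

Sorted descending: 22, 21, 20, 20, 19, 19, 19, 18, 18, 17, 16, 16, 16, 8, 7, 5, 4.
Put 22 in bin 1; 8 remain.
Put 21 in bin 2; 9 remain.
Put 20 in bin 3; 10 remain.
Put 20 in bin 4; 10 remain.
Put 19 in bin 5; 11 remain.
Put 19 in bin 6; 11 remain.
Put 19 in bin 7; 11 remain.
Put 18 in bin 8; 12 remain.
Put 18 in bin 9; 12 remain.
Put 17 in bin 10; 13 remain.
Put 16 in bin 11; 14 remain.
Put 16 in bin 12; 14 remain.
Put 16 in bin 13; 14 remain.
Put 8 in bin 1; 0 remain.
Put 7 in bin 2; 2 remain.
Put 5 in bin 3; 5 remain.
Put 4 in bin 3; 1 remain.
Final bins: [22,8] [21,7] [20,5,4] [20] [19] [19] [19] [18] [18] [17] [16] [16] [16].

13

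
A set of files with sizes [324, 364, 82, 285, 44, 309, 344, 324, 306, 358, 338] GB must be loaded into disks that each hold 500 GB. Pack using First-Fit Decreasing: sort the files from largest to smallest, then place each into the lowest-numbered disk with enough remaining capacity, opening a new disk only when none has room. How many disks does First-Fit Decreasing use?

9

Sorted descending: 364, 358, 344, 338, 324, 324, 309, 306, 285, 82, 44.
364 GB → disk 1 (remaining 136 GB)
358 GB → disk 2 (remaining 142 GB)
344 GB → disk 3 (remaining 156 GB)
338 GB → disk 4 (remaining 162 GB)
324 GB → disk 5 (remaining 176 GB)
324 GB → disk 6 (remaining 176 GB)
309 GB → disk 7 (remaining 191 GB)
306 GB → disk 8 (remaining 194 GB)
285 GB → disk 9 (remaining 215 GB)
82 GB → disk 1 (remaining 54 GB)
44 GB → disk 1 (remaining 10 GB)
Final disks: [364,82,44] [358] [344] [338] [324] [324] [309] [306] [285].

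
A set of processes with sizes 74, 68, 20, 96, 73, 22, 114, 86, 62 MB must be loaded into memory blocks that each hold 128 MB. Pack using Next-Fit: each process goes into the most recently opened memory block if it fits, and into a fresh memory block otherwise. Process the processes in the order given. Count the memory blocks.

Put 74 MB in memory block 1; 54 MB remain.
Put 68 MB in memory block 2; 60 MB remain.
Put 20 MB in memory block 2; 40 MB remain.
Put 96 MB in memory block 3; 32 MB remain.
Put 73 MB in memory block 4; 55 MB remain.
Put 22 MB in memory block 4; 33 MB remain.
Put 114 MB in memory block 5; 14 MB remain.
Put 86 MB in memory block 6; 42 MB remain.
Put 62 MB in memory block 7; 66 MB remain.

7 memory blocks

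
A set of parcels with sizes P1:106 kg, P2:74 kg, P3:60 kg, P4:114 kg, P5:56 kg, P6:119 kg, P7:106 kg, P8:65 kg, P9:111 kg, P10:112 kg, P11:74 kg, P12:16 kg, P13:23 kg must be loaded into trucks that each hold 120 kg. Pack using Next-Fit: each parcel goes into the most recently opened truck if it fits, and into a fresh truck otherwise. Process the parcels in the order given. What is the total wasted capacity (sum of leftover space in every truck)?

truck 1: place P1 (106 kg), 14 kg left
truck 2: place P2 (74 kg), 46 kg left
truck 3: place P3 (60 kg), 60 kg left
truck 4: place P4 (114 kg), 6 kg left
truck 5: place P5 (56 kg), 64 kg left
truck 6: place P6 (119 kg), 1 kg left
truck 7: place P7 (106 kg), 14 kg left
truck 8: place P8 (65 kg), 55 kg left
truck 9: place P9 (111 kg), 9 kg left
truck 10: place P10 (112 kg), 8 kg left
truck 11: place P11 (74 kg), 46 kg left
truck 11: place P12 (16 kg), 30 kg left
truck 11: place P13 (23 kg), 7 kg left
11 trucks × 120 kg = 1320 kg; used 1036 kg; unused 284 kg.

284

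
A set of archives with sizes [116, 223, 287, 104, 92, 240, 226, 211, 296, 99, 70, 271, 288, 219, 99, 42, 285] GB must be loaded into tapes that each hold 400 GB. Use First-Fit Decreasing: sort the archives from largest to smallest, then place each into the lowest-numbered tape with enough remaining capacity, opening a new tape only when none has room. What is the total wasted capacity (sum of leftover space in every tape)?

832

Sorted descending: 296, 288, 287, 285, 271, 240, 226, 223, 219, 211, 116, 104, 99, 99, 92, 70, 42.
Put 296 GB in tape 1; 104 GB remain.
Put 288 GB in tape 2; 112 GB remain.
Put 287 GB in tape 3; 113 GB remain.
Put 285 GB in tape 4; 115 GB remain.
Put 271 GB in tape 5; 129 GB remain.
Put 240 GB in tape 6; 160 GB remain.
Put 226 GB in tape 7; 174 GB remain.
Put 223 GB in tape 8; 177 GB remain.
Put 219 GB in tape 9; 181 GB remain.
Put 211 GB in tape 10; 189 GB remain.
Put 116 GB in tape 5; 13 GB remain.
Put 104 GB in tape 1; 0 GB remain.
Put 99 GB in tape 2; 13 GB remain.
Put 99 GB in tape 3; 14 GB remain.
Put 92 GB in tape 4; 23 GB remain.
Put 70 GB in tape 6; 90 GB remain.
Put 42 GB in tape 6; 48 GB remain.
10 tapes × 400 GB = 4000 GB; used 3168 GB; unused 832 GB.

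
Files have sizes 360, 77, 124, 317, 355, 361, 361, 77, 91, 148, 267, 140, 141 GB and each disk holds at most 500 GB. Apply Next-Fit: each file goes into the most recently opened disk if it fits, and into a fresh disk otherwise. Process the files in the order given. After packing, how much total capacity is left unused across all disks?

360 GB → disk 1 (remaining 140 GB)
77 GB → disk 1 (remaining 63 GB)
124 GB → disk 2 (remaining 376 GB)
317 GB → disk 2 (remaining 59 GB)
355 GB → disk 3 (remaining 145 GB)
361 GB → disk 4 (remaining 139 GB)
361 GB → disk 5 (remaining 139 GB)
77 GB → disk 5 (remaining 62 GB)
91 GB → disk 6 (remaining 409 GB)
148 GB → disk 6 (remaining 261 GB)
267 GB → disk 7 (remaining 233 GB)
140 GB → disk 7 (remaining 93 GB)
141 GB → disk 8 (remaining 359 GB)
8 disks × 500 GB = 4000 GB; used 2819 GB; unused 1181 GB.

1181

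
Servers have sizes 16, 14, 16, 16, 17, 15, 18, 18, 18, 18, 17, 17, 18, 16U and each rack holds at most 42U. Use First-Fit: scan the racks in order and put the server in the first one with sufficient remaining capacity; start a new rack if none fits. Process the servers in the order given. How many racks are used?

rack 1: place 16U, 26U left
rack 1: place 14U, 12U left
rack 2: place 16U, 26U left
rack 2: place 16U, 10U left
rack 3: place 17U, 25U left
rack 3: place 15U, 10U left
rack 4: place 18U, 24U left
rack 4: place 18U, 6U left
rack 5: place 18U, 24U left
rack 5: place 18U, 6U left
rack 6: place 17U, 25U left
rack 6: place 17U, 8U left
rack 7: place 18U, 24U left
rack 7: place 16U, 8U left
Final racks: [16,14] [16,16] [17,15] [18,18] [18,18] [17,17] [18,16].

7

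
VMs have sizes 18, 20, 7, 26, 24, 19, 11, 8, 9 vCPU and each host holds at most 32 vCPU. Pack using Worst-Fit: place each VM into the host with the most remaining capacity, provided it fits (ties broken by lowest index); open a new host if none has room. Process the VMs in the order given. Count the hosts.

6

Put 18 vCPU in host 1; 14 vCPU remain.
Put 20 vCPU in host 2; 12 vCPU remain.
Put 7 vCPU in host 1; 7 vCPU remain.
Put 26 vCPU in host 3; 6 vCPU remain.
Put 24 vCPU in host 4; 8 vCPU remain.
Put 19 vCPU in host 5; 13 vCPU remain.
Put 11 vCPU in host 5; 2 vCPU remain.
Put 8 vCPU in host 2; 4 vCPU remain.
Put 9 vCPU in host 6; 23 vCPU remain.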